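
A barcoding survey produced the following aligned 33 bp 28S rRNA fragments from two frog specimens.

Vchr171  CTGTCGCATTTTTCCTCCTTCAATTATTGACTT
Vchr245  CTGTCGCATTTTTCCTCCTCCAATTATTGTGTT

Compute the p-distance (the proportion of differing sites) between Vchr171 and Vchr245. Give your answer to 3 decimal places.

Differing sites — 20:T/C; 30:A/T; 31:C/G.
There are 3 differences over 33 sites, so p = 3/33 = 0.091.

0.091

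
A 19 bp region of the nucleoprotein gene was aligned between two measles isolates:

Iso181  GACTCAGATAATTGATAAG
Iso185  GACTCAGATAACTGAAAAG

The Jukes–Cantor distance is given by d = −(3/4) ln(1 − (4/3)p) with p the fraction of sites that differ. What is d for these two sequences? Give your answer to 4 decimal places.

Mismatches occur at site 12 (T↔C), site 16 (T↔A).
p = 2/19 = 0.105263.
d = −0.75 · ln(1 − (4/3)·0.105263) = −0.75 · ln(0.859649) = −0.75 · (-0.151231) = 0.1134.

0.1134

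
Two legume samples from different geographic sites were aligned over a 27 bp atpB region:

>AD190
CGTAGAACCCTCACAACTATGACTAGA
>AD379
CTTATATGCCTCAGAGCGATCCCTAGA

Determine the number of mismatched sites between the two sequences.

Differing sites — 2:G/T; 5:G/T; 7:A/T; 8:C/G; 14:C/G; 16:A/G; 18:T/G; 21:G/C; 22:A/C.
That gives 9 mismatches out of 27 aligned sites, so the Hamming distance is 9.

9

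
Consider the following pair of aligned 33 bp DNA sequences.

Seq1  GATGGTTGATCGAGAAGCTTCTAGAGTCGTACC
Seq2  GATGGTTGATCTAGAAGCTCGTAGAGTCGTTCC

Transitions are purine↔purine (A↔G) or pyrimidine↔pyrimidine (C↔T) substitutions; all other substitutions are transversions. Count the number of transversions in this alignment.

3

Differing sites — 12:G/T (Tv); 20:T/C (Ti); 21:C/G (Tv); 31:A/T (Tv).
Of the 4 differences, 1 transition and 3 transversions, so the answer is 3.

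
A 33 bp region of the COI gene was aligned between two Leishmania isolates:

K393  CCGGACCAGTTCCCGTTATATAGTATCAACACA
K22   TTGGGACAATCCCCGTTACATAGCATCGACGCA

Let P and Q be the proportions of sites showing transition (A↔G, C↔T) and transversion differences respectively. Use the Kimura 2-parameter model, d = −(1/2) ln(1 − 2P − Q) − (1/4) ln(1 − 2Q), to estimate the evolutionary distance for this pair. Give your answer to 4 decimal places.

Differing sites — 1:C/T (Ti); 2:C/T (Ti); 5:A/G (Ti); 6:C/A (Tv); 9:G/A (Ti); 11:T/C (Ti); 19:T/C (Ti); 24:T/C (Ti); 28:A/G (Ti); 31:A/G (Ti).
Of the 10 differences, 9 transitions and 1 transversion over 33 sites: P = 9/33 = 0.272727, Q = 1/33 = 0.030303.
d = −0.5·ln(0.424243) − 0.25·ln(0.939394) = −0.5·(-0.857449) − 0.25·(-0.062520) = 0.4444.

0.4444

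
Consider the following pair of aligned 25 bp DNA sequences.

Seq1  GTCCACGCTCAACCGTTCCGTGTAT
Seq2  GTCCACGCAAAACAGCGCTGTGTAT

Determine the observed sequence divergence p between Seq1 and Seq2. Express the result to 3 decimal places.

The sequences differ at positions 9 (T/A), 10 (C/A), 14 (C/A), 16 (T/C), 17 (T/G), 19 (C/T).
There are 6 differences over 25 sites, so p = 6/25 = 0.240.

0.240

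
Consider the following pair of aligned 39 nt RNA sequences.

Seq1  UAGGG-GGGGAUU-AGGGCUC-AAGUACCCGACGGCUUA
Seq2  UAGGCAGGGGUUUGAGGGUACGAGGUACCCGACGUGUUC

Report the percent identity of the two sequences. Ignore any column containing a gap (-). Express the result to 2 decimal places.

77.78%

Excluding the 3 gap columns leaves 36 comparable sites.
Differing sites — 5:G/C; 11:A/U; 19:C/U; 20:U/A; 24:A/G; 35:G/U; 36:C/G; 39:A/C.
28 of the 36 comparable sites match, so the percent identity is 28/36 × 100 = 77.78%.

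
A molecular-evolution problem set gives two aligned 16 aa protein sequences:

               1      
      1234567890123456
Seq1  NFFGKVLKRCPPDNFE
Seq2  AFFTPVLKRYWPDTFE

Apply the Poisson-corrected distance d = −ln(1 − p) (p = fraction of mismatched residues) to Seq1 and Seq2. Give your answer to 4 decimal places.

0.4700

Mismatches occur at site 1 (N↔A), site 4 (G↔T), site 5 (K↔P), site 10 (C↔Y), site 11 (P↔W), site 14 (N↔T).
p = 6/16 = 0.375000.
d = −ln(1 − 0.375000) = −ln(0.625000) = 0.4700.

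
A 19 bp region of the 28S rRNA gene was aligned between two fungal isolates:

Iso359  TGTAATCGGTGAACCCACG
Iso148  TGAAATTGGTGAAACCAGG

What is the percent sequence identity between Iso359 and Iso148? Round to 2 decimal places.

Mismatches occur at site 3 (T→A), site 7 (C→T), site 14 (C→A), site 18 (C→G).
15 of the 19 sites match, so the percent identity is 15/19 × 100 = 78.95%.

78.95%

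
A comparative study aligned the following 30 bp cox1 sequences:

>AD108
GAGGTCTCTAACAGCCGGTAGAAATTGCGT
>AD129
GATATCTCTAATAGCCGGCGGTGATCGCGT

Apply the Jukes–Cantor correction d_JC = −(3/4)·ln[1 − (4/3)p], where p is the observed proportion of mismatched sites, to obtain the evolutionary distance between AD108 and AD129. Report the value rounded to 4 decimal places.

Mismatches occur at site 3 (G↔T), site 4 (G↔A), site 12 (C↔T), site 19 (T↔C), site 20 (A↔G), site 22 (A↔T), site 23 (A↔G), site 26 (T↔C).
p = 8/30 = 0.266667.
d = −0.75 · ln(1 − (4/3)·0.266667) = −0.75 · ln(0.644444) = −0.75 · (-0.439367) = 0.3295.

0.3295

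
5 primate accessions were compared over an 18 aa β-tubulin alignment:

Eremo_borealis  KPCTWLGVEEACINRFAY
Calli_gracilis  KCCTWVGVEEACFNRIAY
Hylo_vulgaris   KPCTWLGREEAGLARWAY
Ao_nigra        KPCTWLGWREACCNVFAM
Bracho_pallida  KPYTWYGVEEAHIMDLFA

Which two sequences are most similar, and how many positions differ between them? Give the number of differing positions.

Pairwise Hamming distances:
  Eremo_borealis vs Calli_gracilis: 4
  Eremo_borealis vs Hylo_vulgaris: 5
  Eremo_borealis vs Ao_nigra: 5
  Eremo_borealis vs Bracho_pallida: 8
  Calli_gracilis vs Hylo_vulgaris: 7
  Calli_gracilis vs Ao_nigra: 8
  Calli_gracilis vs Bracho_pallida: 10
  Hylo_vulgaris vs Ao_nigra: 8
  Hylo_vulgaris vs Bracho_pallida: 10
  Ao_nigra vs Bracho_pallida: 11
The smallest is 4, between Eremo_borealis and Calli_gracilis.

4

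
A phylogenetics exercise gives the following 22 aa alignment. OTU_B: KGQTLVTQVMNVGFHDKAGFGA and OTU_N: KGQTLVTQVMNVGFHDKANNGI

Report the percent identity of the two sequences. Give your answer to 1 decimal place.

Differing sites — 19:G/N; 20:F/N; 22:A/I.
19 of the 22 sites match, so the percent identity is 19/22 × 100 = 86.4%.

86.4%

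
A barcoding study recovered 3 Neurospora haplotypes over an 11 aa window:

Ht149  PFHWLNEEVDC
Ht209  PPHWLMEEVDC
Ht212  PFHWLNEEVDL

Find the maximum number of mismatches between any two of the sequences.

3

Pairwise Hamming distances:
  Ht149 vs Ht209: 2
  Ht149 vs Ht212: 1
  Ht209 vs Ht212: 3
The largest is 3, between Ht209 and Ht212.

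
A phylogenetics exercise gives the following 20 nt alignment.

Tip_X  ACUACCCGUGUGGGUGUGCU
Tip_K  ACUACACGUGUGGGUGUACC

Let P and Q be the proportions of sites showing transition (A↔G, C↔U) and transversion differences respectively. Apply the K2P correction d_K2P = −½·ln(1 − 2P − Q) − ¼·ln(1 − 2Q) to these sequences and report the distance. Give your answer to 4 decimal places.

Differing sites — 6:C/A (Tv); 18:G/A (Ti); 20:U/C (Ti).
Of the 3 differences, 2 transitions and 1 transversion over 20 sites: P = 2/20 = 0.100000, Q = 1/20 = 0.050000.
d = −0.5·ln(0.750000) − 0.25·ln(0.900000) = −0.5·(-0.287682) − 0.25·(-0.105361) = 0.1702.

0.1702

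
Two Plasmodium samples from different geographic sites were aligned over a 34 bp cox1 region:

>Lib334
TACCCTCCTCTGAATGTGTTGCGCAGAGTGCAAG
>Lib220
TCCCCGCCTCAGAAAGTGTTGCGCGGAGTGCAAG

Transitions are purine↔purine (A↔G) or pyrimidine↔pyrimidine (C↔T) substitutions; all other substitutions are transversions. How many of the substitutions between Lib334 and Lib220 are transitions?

1

The sequences differ at positions 2 (A/C, transversion), 6 (T/G, transversion), 11 (T/A, transversion), 15 (T/A, transversion), 25 (A/G, transition).
Of the 5 differences, 1 transition and 4 transversions, so the answer is 1.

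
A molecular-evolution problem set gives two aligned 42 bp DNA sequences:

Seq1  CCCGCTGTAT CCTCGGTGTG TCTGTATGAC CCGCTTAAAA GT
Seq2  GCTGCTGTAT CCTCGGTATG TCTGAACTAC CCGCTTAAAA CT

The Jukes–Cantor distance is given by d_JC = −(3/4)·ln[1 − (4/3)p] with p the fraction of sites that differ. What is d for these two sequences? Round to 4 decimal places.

0.1885

Differing sites — 1:C/G; 3:C/T; 18:G/A; 25:T/A; 27:T/C; 28:G/T; 41:G/C.
p = 7/42 = 0.166667.
d = −0.75 · ln(1 − (4/3)·0.166667) = −0.75 · ln(0.777777) = −0.75 · (-0.251315) = 0.1885.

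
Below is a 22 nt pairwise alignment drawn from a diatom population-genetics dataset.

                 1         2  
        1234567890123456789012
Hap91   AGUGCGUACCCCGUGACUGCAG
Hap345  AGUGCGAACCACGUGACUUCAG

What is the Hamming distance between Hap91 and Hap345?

3

Differing sites — 7:U/A; 11:C/A; 19:G/U.
That gives 3 mismatches out of 22 aligned sites, so the Hamming distance is 3.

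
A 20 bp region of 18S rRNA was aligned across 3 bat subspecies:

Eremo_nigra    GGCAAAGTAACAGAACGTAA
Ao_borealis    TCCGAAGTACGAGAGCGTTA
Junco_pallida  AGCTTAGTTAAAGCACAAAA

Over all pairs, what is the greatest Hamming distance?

12

Pairwise Hamming distances:
  Eremo_nigra vs Ao_borealis: 7
  Eremo_nigra vs Junco_pallida: 8
  Ao_borealis vs Junco_pallida: 12
The largest is 12, between Ao_borealis and Junco_pallida.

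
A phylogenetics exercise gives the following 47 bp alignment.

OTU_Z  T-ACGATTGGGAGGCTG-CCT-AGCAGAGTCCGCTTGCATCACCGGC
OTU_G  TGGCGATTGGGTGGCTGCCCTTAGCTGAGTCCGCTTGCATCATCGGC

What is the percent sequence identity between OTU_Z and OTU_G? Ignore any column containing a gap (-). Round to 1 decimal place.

Excluding the 3 gap columns leaves 44 comparable sites.
Differing sites — 3:A/G; 12:A/T; 26:A/T; 43:C/T.
40 of the 44 comparable sites match, so the percent identity is 40/44 × 100 = 90.9%.

90.9%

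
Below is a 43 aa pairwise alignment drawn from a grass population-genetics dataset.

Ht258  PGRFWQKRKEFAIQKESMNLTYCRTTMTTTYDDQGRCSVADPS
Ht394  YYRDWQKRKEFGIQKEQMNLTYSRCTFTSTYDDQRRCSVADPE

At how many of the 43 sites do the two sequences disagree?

Mismatches occur at site 1 (P↔Y), site 2 (G↔Y), site 4 (F↔D), site 12 (A↔G), site 17 (S↔Q), site 23 (C↔S), site 25 (T↔C), site 27 (M↔F), site 29 (T↔S), site 35 (G↔R), site 43 (S↔E).
That gives 11 mismatches out of 43 aligned sites, so the Hamming distance is 11.

11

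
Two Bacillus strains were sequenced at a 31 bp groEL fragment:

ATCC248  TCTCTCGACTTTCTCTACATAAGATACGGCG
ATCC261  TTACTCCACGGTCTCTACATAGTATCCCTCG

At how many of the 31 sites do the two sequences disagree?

Mismatches occur at site 2 (C/T), site 3 (T/A), site 7 (G/C), site 10 (T/G), site 11 (T/G), site 22 (A/G), site 23 (G/T), site 26 (A/C), site 28 (G/C), site 29 (G/T).
That gives 10 mismatches out of 31 aligned sites, so the Hamming distance is 10.

10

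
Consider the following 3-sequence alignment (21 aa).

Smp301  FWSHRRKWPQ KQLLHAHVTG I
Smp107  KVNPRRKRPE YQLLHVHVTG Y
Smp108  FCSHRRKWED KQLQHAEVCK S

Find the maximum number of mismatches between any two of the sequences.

Pairwise Hamming distances:
  Smp301 vs Smp107: 9
  Smp301 vs Smp108: 8
  Smp107 vs Smp108: 14
The largest is 14, between Smp107 and Smp108.

14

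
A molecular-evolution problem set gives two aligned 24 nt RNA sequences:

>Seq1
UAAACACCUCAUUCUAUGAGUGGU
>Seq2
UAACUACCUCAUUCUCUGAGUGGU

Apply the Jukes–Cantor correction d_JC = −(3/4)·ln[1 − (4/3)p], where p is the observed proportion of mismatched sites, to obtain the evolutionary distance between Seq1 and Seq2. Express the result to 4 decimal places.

The sequences differ at positions 4 (A/C), 5 (C/U), 16 (A/C).
p = 3/24 = 0.125000.
d = −0.75 · ln(1 − (4/3)·0.125000) = −0.75 · ln(0.833333) = −0.75 · (-0.182322) = 0.1367.

0.1367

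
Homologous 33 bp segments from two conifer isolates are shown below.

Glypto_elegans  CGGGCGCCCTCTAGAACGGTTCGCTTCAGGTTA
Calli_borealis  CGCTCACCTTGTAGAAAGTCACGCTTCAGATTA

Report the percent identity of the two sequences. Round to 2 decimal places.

Mismatches occur at site 3 (G↔C), site 4 (G↔T), site 6 (G↔A), site 9 (C↔T), site 11 (C↔G), site 17 (C↔A), site 19 (G↔T), site 20 (T↔C), site 21 (T↔A), site 30 (G↔A).
23 of the 33 sites match, so the percent identity is 23/33 × 100 = 69.70%.

69.70%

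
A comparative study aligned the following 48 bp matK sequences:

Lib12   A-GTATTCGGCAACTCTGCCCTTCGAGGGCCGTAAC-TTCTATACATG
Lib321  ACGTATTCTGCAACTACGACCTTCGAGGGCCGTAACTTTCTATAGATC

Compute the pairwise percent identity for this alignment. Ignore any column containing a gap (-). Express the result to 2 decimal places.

Excluding the 2 gap columns leaves 46 comparable sites.
The sequences differ at positions 9 (G/T), 16 (C/A), 17 (T/C), 19 (C/A), 45 (C/G), 48 (G/C).
40 of the 46 comparable sites match, so the percent identity is 40/46 × 100 = 86.96%.

86.96%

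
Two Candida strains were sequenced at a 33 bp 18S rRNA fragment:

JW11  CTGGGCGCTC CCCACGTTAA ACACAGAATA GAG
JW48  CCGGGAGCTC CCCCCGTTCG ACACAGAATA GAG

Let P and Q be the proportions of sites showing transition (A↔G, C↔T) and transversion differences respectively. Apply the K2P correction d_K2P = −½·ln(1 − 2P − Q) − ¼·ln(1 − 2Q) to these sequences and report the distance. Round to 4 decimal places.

Differing sites — 2:T/C (Ti); 6:C/A (Tv); 14:A/C (Tv); 19:A/C (Tv); 20:A/G (Ti).
Of the 5 differences, 2 transitions and 3 transversions over 33 sites: P = 2/33 = 0.060606, Q = 3/33 = 0.090909.
d = −0.5·ln(0.787879) − 0.25·ln(0.818182) = −0.5·(-0.238411) − 0.25·(-0.200670) = 0.1694.

0.1694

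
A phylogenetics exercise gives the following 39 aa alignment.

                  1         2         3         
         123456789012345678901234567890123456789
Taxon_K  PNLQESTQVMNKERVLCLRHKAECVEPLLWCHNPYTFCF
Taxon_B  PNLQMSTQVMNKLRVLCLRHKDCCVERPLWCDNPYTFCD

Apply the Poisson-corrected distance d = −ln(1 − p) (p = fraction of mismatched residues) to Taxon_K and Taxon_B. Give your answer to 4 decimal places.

Mismatches occur at site 5 (E/M), site 13 (E/L), site 22 (A/D), site 23 (E/C), site 27 (P/R), site 28 (L/P), site 32 (H/D), site 39 (F/D).
p = 8/39 = 0.205128.
d = −ln(1 − 0.205128) = −ln(0.794872) = 0.2296.

0.2296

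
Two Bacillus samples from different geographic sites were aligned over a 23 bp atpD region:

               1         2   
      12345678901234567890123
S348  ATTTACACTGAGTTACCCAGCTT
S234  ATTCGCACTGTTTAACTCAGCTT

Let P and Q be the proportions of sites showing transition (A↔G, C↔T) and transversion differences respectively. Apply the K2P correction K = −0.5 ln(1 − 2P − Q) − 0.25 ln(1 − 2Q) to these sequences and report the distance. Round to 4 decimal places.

0.3238

The sequences differ at positions 4 (T/C, transition), 5 (A/G, transition), 11 (A/T, transversion), 12 (G/T, transversion), 14 (T/A, transversion), 17 (C/T, transition).
Of the 6 differences, 3 transitions and 3 transversions over 23 sites: P = 3/23 = 0.130435, Q = 3/23 = 0.130435.
d = −0.5·ln(0.608695) − 0.25·ln(0.739130) = −0.5·(-0.496438) − 0.25·(-0.302281) = 0.3238.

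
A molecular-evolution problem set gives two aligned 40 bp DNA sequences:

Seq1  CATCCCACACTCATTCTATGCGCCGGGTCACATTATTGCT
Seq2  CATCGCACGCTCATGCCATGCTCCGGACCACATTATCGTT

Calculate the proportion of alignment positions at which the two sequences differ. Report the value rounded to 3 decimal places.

Mismatches occur at site 5 (C↔G), site 9 (A↔G), site 15 (T↔G), site 17 (T↔C), site 22 (G↔T), site 27 (G↔A), site 28 (T↔C), site 37 (T↔C), site 39 (C↔T).
There are 9 differences over 40 sites, so p = 9/40 = 0.225.

0.225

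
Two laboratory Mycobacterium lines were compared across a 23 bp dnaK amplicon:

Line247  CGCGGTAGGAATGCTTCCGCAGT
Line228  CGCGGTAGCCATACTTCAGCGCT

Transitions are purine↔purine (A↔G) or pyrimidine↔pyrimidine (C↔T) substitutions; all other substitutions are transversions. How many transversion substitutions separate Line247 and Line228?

4

Differing sites — 9:G/C (Tv); 10:A/C (Tv); 13:G/A (Ti); 18:C/A (Tv); 21:A/G (Ti); 22:G/C (Tv).
Of the 6 differences, 2 transitions and 4 transversions, so the answer is 4.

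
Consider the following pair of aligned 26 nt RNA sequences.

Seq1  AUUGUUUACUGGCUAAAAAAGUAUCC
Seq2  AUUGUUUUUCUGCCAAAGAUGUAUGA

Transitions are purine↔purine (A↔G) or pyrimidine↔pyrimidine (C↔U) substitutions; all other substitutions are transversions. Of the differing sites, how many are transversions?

5

Differing sites — 8:A/U (Tv); 9:C/U (Ti); 10:U/C (Ti); 11:G/U (Tv); 14:U/C (Ti); 18:A/G (Ti); 20:A/U (Tv); 25:C/G (Tv); 26:C/A (Tv).
Of the 9 differences, 4 transitions and 5 transversions, so the answer is 5.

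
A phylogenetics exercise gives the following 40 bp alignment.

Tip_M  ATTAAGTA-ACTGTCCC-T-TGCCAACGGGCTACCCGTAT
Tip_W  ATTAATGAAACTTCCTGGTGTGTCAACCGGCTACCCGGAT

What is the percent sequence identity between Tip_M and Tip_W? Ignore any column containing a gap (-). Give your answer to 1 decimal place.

Excluding the 3 gap columns leaves 37 comparable sites.
The sequences differ at positions 6 (G/T), 7 (T/G), 13 (G/T), 14 (T/C), 16 (C/T), 17 (C/G), 23 (C/T), 28 (G/C), 38 (T/G).
28 of the 37 comparable sites match, so the percent identity is 28/37 × 100 = 75.7%.

75.7%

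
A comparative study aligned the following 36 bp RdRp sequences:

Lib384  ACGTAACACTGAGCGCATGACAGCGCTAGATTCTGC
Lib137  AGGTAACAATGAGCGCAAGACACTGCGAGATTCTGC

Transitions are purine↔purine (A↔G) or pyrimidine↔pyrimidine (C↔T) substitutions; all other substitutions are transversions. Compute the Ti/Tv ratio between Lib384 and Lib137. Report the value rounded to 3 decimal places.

Mismatches occur at site 2 (C↔G, transversion), site 9 (C↔A, transversion), site 18 (T↔A, transversion), site 23 (G↔C, transversion), site 24 (C↔T, transition), site 27 (T↔G, transversion).
Of the 6 differences, 1 transition and 5 transversions, so Ti/Tv = 1/5 = 0.200.

0.200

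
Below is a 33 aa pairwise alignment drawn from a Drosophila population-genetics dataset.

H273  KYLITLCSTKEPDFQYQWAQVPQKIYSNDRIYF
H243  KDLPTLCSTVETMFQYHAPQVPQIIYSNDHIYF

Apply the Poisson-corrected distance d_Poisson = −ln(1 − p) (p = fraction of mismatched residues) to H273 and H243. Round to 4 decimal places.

0.3610

Differing sites — 2:Y/D; 4:I/P; 10:K/V; 12:P/T; 13:D/M; 17:Q/H; 18:W/A; 19:A/P; 24:K/I; 30:R/H.
p = 10/33 = 0.303030.
d = −ln(1 − 0.303030) = −ln(0.696970) = 0.3610.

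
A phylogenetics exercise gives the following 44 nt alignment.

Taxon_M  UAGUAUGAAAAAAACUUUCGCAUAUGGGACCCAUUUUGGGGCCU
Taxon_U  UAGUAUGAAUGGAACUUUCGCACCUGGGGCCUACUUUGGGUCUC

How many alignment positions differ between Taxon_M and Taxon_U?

Mismatches occur at site 10 (A/U), site 11 (A/G), site 12 (A/G), site 23 (U/C), site 24 (A/C), site 29 (A/G), site 32 (C/U), site 34 (U/C), site 41 (G/U), site 43 (C/U), site 44 (U/C).
That gives 11 mismatches out of 44 aligned sites, so the Hamming distance is 11.

11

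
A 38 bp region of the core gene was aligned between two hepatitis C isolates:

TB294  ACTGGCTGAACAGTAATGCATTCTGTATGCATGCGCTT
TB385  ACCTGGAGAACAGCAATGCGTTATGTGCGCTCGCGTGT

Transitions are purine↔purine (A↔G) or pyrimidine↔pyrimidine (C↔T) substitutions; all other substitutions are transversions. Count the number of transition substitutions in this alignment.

7

Differing sites — 3:T/C (Ti); 4:G/T (Tv); 6:C/G (Tv); 7:T/A (Tv); 14:T/C (Ti); 20:A/G (Ti); 23:C/A (Tv); 27:A/G (Ti); 28:T/C (Ti); 31:A/T (Tv); 32:T/C (Ti); 36:C/T (Ti); 37:T/G (Tv).
Of the 13 differences, 7 transitions and 6 transversions, so the answer is 7.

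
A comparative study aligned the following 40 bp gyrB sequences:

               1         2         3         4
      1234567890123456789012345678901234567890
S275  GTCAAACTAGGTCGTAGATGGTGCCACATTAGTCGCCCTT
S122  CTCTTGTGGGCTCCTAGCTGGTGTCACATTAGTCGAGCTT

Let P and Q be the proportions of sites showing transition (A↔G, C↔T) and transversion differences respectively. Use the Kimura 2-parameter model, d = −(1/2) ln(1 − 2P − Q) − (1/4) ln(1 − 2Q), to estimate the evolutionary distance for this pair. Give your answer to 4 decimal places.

0.4262

Mismatches occur at site 1 (G→C, transversion), site 4 (A→T, transversion), site 5 (A→T, transversion), site 6 (A→G, transition), site 7 (C→T, transition), site 8 (T→G, transversion), site 9 (A→G, transition), site 11 (G→C, transversion), site 14 (G→C, transversion), site 18 (A→C, transversion), site 24 (C→T, transition), site 36 (C→A, transversion), site 37 (C→G, transversion).
Of the 13 differences, 4 transitions and 9 transversions over 40 sites: P = 4/40 = 0.100000, Q = 9/40 = 0.225000.
d = −0.5·ln(0.575000) − 0.25·ln(0.550000) = −0.5·(-0.553385) − 0.25·(-0.597837) = 0.4262.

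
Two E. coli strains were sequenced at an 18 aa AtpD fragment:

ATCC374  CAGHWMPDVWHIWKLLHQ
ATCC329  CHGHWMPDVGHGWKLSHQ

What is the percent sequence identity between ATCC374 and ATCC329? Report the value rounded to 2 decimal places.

77.78%

Mismatches occur at site 2 (A→H), site 10 (W→G), site 12 (I→G), site 16 (L→S).
14 of the 18 sites match, so the percent identity is 14/18 × 100 = 77.78%.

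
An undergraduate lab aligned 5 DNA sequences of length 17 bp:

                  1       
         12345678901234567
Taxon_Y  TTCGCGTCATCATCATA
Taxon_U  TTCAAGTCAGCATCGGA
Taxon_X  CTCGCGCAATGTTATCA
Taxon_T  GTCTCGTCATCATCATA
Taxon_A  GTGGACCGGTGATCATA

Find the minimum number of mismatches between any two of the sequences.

2

Pairwise Hamming distances:
  Taxon_Y vs Taxon_U: 5
  Taxon_Y vs Taxon_X: 8
  Taxon_Y vs Taxon_T: 2
  Taxon_Y vs Taxon_A: 8
  Taxon_U vs Taxon_X: 11
  Taxon_U vs Taxon_T: 6
  Taxon_U vs Taxon_A: 11
  Taxon_X vs Taxon_T: 9
  Taxon_X vs Taxon_A: 10
  Taxon_T vs Taxon_A: 8
The smallest is 2, between Taxon_Y and Taxon_T.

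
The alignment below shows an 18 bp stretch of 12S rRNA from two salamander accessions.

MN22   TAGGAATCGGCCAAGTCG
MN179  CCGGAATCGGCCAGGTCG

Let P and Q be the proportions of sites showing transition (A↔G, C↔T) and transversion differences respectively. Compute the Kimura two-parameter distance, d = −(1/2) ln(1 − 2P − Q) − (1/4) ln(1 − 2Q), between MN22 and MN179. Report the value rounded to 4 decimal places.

Mismatches occur at site 1 (T↔C, transition), site 2 (A↔C, transversion), site 14 (A↔G, transition).
Of the 3 differences, 2 transitions and 1 transversion over 18 sites: P = 2/18 = 0.111111, Q = 1/18 = 0.055556.
d = −0.5·ln(0.722222) − 0.25·ln(0.888888) = −0.5·(-0.325423) − 0.25·(-0.117784) = 0.1922.

0.1922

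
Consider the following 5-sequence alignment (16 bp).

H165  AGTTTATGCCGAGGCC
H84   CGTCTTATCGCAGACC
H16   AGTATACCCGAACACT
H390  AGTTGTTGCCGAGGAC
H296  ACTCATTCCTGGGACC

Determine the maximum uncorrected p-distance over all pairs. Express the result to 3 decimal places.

0.688

Pairwise Hamming distances:
  H165 vs H84: 8
  H165 vs H16: 8
  H165 vs H390: 3
  H165 vs H296: 8
  H84 vs H16: 8
  H84 vs H390: 9
  H84 vs H296: 8
  H16 vs H390: 11
  H16 vs H296: 10
  H390 vs H296: 8
The largest is 11 mismatches, between H16 and H390; p = 11/16 = 0.688.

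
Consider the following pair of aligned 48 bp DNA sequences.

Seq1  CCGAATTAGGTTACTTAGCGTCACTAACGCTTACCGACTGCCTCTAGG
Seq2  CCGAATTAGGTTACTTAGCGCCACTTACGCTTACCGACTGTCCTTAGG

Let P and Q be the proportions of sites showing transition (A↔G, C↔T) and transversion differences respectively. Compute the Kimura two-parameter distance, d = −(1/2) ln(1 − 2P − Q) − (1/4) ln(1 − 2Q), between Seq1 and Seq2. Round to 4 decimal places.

0.1145

Mismatches occur at site 21 (T/C, transition), site 26 (A/T, transversion), site 41 (C/T, transition), site 43 (T/C, transition), site 44 (C/T, transition).
Of the 5 differences, 4 transitions and 1 transversion over 48 sites: P = 4/48 = 0.083333, Q = 1/48 = 0.020833.
d = −0.5·ln(0.812501) − 0.25·ln(0.958334) = −0.5·(-0.207638) − 0.25·(-0.042559) = 0.1145.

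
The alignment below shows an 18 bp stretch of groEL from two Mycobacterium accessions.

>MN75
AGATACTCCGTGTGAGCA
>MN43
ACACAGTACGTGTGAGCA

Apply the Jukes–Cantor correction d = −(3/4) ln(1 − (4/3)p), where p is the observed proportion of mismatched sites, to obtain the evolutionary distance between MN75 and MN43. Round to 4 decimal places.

0.2635

The sequences differ at positions 2 (G/C), 4 (T/C), 6 (C/G), 8 (C/A).
p = 4/18 = 0.222222.
d = −0.75 · ln(1 − (4/3)·0.222222) = −0.75 · ln(0.703704) = −0.75 · (-0.351397) = 0.2635.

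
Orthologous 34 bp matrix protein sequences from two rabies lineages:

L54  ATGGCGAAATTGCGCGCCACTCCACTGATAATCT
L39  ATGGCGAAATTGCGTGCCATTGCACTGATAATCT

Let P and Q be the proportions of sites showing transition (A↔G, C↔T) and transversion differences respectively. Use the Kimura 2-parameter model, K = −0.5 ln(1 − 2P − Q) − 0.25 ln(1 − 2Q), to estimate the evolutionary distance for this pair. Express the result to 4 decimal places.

0.0947

The sequences differ at positions 15 (C/T, transition), 20 (C/T, transition), 22 (C/G, transversion).
Of the 3 differences, 2 transitions and 1 transversion over 34 sites: P = 2/34 = 0.058824, Q = 1/34 = 0.029412.
d = −0.5·ln(0.852940) − 0.25·ln(0.941176) = −0.5·(-0.159066) − 0.25·(-0.060625) = 0.0947.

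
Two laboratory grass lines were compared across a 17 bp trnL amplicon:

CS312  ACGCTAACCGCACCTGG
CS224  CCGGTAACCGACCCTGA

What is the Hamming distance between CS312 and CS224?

Mismatches occur at site 1 (A/C), site 4 (C/G), site 11 (C/A), site 12 (A/C), site 17 (G/A).
That gives 5 mismatches out of 17 aligned sites, so the Hamming distance is 5.

5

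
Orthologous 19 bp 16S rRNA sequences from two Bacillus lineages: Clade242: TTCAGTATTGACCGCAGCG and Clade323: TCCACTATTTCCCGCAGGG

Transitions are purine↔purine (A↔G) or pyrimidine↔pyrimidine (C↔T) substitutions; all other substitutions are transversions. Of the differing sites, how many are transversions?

4

Differing sites — 2:T/C (Ti); 5:G/C (Tv); 10:G/T (Tv); 11:A/C (Tv); 18:C/G (Tv).
Of the 5 differences, 1 transition and 4 transversions, so the answer is 4.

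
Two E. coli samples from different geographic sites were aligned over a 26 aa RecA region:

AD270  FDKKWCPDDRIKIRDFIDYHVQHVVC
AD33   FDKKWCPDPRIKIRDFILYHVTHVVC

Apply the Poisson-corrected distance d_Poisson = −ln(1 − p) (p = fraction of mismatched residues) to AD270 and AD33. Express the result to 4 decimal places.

Mismatches occur at site 9 (D/P), site 18 (D/L), site 22 (Q/T).
p = 3/26 = 0.115385.
d = −ln(1 − 0.115385) = −ln(0.884615) = 0.1226.

0.1226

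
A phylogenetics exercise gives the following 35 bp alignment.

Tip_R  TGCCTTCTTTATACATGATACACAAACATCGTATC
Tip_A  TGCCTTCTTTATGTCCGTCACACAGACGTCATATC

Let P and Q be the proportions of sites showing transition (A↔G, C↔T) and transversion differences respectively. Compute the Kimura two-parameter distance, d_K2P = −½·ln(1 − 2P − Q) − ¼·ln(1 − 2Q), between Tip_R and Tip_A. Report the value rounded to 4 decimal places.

0.3358

The sequences differ at positions 13 (A/G, transition), 14 (C/T, transition), 15 (A/C, transversion), 16 (T/C, transition), 18 (A/T, transversion), 19 (T/C, transition), 25 (A/G, transition), 28 (A/G, transition), 31 (G/A, transition).
Of the 9 differences, 7 transitions and 2 transversions over 35 sites: P = 7/35 = 0.200000, Q = 2/35 = 0.057143.
d = −0.5·ln(0.542857) − 0.25·ln(0.885714) = −0.5·(-0.610909) − 0.25·(-0.121361) = 0.3358.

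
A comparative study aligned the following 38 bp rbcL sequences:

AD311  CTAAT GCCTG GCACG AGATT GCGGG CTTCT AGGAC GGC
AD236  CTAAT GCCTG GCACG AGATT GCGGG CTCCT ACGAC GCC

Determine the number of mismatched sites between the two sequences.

3

Differing sites — 28:T/C; 32:G/C; 37:G/C.
That gives 3 mismatches out of 38 aligned sites, so the Hamming distance is 3.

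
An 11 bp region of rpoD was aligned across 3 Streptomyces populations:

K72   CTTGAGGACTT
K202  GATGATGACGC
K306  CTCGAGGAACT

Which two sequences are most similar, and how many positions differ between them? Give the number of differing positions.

Pairwise Hamming distances:
  K72 vs K202: 5
  K72 vs K306: 3
  K202 vs K306: 7
The smallest is 3, between K72 and K306.

3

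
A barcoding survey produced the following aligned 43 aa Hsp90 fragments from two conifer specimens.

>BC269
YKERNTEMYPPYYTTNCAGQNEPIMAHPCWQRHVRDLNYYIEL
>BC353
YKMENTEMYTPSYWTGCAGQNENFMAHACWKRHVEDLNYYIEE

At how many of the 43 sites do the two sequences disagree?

Differing sites — 3:E/M; 4:R/E; 10:P/T; 12:Y/S; 14:T/W; 16:N/G; 23:P/N; 24:I/F; 28:P/A; 31:Q/K; 35:R/E; 43:L/E.
That gives 12 mismatches out of 43 aligned sites, so the Hamming distance is 12.

12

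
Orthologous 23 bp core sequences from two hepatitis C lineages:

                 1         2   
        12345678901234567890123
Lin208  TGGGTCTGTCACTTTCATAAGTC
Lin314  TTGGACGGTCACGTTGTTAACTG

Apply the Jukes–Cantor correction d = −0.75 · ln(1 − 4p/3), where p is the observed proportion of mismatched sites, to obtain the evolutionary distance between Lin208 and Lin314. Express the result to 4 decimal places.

Differing sites — 2:G/T; 5:T/A; 7:T/G; 13:T/G; 16:C/G; 17:A/T; 21:G/C; 23:C/G.
p = 8/23 = 0.347826.
d = −0.75 · ln(1 − (4/3)·0.347826) = −0.75 · ln(0.536232) = −0.75 · (-0.623188) = 0.4674.

0.4674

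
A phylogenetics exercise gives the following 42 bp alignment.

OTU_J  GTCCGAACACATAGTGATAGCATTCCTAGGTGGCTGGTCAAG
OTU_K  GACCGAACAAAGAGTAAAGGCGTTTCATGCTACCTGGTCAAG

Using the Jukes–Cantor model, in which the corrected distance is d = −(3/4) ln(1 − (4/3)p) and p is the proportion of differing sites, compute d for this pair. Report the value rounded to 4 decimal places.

Mismatches occur at site 2 (T↔A), site 10 (C↔A), site 12 (T↔G), site 16 (G↔A), site 18 (T↔A), site 19 (A↔G), site 22 (A↔G), site 25 (C↔T), site 27 (T↔A), site 28 (A↔T), site 30 (G↔C), site 32 (G↔A), site 33 (G↔C).
p = 13/42 = 0.309524.
d = −0.75 · ln(1 − (4/3)·0.309524) = −0.75 · ln(0.587301) = −0.75 · (-0.532218) = 0.3992.

0.3992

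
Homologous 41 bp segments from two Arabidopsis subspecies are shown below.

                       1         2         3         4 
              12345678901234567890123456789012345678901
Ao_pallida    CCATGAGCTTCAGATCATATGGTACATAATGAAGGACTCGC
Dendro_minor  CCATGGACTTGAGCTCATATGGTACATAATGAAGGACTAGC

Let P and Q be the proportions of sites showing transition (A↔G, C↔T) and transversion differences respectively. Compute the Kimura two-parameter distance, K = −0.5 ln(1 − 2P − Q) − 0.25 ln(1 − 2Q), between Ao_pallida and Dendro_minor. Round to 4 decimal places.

0.1332

Differing sites — 6:A/G (Ti); 7:G/A (Ti); 11:C/G (Tv); 14:A/C (Tv); 39:C/A (Tv).
Of the 5 differences, 2 transitions and 3 transversions over 41 sites: P = 2/41 = 0.048780, Q = 3/41 = 0.073171.
d = −0.5·ln(0.829269) − 0.25·ln(0.853658) = −0.5·(-0.187211) − 0.25·(-0.158225) = 0.1332.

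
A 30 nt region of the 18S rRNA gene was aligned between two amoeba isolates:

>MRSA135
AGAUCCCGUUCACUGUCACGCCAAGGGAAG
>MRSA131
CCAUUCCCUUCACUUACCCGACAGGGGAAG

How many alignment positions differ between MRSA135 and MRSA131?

Mismatches occur at site 1 (A↔C), site 2 (G↔C), site 5 (C↔U), site 8 (G↔C), site 15 (G↔U), site 16 (U↔A), site 18 (A↔C), site 21 (C↔A), site 24 (A↔G).
That gives 9 mismatches out of 30 aligned sites, so the Hamming distance is 9.

9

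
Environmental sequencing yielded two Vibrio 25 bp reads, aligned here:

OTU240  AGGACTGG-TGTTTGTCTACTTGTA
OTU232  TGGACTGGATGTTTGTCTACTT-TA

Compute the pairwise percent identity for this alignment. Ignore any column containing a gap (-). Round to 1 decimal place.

Excluding the 2 gap columns leaves 23 comparable sites.
The sequences differ at position 1 (A/T).
22 of the 23 comparable sites match, so the percent identity is 22/23 × 100 = 95.7%.

95.7%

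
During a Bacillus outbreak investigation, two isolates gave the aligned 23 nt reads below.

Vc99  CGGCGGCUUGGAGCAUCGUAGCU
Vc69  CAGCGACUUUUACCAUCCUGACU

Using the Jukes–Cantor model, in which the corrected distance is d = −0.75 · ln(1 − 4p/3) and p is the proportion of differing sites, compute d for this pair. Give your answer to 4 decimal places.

Mismatches occur at site 2 (G↔A), site 6 (G↔A), site 10 (G↔U), site 11 (G↔U), site 13 (G↔C), site 18 (G↔C), site 20 (A↔G), site 21 (G↔A).
p = 8/23 = 0.347826.
d = −0.75 · ln(1 − (4/3)·0.347826) = −0.75 · ln(0.536232) = −0.75 · (-0.623188) = 0.4674.

0.4674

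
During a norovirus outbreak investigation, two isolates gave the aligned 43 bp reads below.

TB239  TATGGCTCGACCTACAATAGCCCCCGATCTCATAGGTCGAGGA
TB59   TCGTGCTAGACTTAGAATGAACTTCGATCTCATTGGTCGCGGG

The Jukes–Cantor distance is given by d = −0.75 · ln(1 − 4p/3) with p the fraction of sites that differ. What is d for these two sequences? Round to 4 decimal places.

0.4270

The sequences differ at positions 2 (A/C), 3 (T/G), 4 (G/T), 8 (C/A), 12 (C/T), 15 (C/G), 19 (A/G), 20 (G/A), 21 (C/A), 23 (C/T), 24 (C/T), 34 (A/T), 40 (A/C), 43 (A/G).
p = 14/43 = 0.325581.
d = −0.75 · ln(1 − (4/3)·0.325581) = −0.75 · ln(0.565892) = −0.75 · (-0.569352) = 0.4270.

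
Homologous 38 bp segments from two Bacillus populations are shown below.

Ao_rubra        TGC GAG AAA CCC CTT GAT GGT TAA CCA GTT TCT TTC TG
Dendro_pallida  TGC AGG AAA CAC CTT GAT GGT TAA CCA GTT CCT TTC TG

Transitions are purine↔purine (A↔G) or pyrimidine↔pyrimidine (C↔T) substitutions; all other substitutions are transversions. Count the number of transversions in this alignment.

Mismatches occur at site 4 (G↔A, transition), site 5 (A↔G, transition), site 11 (C↔A, transversion), site 31 (T↔C, transition).
Of the 4 differences, 3 transitions and 1 transversion, so the answer is 1.

1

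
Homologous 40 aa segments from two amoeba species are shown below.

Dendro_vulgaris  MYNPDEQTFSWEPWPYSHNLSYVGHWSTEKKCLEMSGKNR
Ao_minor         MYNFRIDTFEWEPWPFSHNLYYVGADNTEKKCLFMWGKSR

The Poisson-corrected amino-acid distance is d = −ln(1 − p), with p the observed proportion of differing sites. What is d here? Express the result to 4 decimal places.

0.3930

Differing sites — 4:P/F; 5:D/R; 6:E/I; 7:Q/D; 10:S/E; 16:Y/F; 21:S/Y; 25:H/A; 26:W/D; 27:S/N; 34:E/F; 36:S/W; 39:N/S.
p = 13/40 = 0.325000.
d = −ln(1 − 0.325000) = −ln(0.675000) = 0.3930.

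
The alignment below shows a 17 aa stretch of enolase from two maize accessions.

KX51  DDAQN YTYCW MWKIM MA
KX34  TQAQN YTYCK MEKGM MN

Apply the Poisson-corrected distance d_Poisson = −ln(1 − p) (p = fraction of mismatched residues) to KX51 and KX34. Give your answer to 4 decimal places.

The sequences differ at positions 1 (D/T), 2 (D/Q), 10 (W/K), 12 (W/E), 14 (I/G), 17 (A/N).
p = 6/17 = 0.352941.
d = −ln(1 − 0.352941) = −ln(0.647059) = 0.4353.

0.4353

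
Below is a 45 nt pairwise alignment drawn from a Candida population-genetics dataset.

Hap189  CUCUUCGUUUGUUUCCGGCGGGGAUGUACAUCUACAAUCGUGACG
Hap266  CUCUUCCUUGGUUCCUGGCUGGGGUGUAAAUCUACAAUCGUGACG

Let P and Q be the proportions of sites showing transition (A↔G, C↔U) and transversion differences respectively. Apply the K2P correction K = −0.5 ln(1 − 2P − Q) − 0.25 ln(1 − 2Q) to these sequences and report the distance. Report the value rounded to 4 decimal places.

The sequences differ at positions 7 (G/C, transversion), 10 (U/G, transversion), 14 (U/C, transition), 16 (C/U, transition), 20 (G/U, transversion), 24 (A/G, transition), 29 (C/A, transversion).
Of the 7 differences, 3 transitions and 4 transversions over 45 sites: P = 3/45 = 0.066667, Q = 4/45 = 0.088889.
d = −0.5·ln(0.777777) − 0.25·ln(0.822222) = −0.5·(-0.251315) − 0.25·(-0.195745) = 0.1746.

0.1746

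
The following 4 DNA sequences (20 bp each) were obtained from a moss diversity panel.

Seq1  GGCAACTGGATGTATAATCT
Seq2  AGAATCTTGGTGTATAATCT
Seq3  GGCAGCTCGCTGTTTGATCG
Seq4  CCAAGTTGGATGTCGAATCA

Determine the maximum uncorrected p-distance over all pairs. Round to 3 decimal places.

0.500

Pairwise Hamming distances:
  Seq1 vs Seq2: 5
  Seq1 vs Seq3: 6
  Seq1 vs Seq4: 8
  Seq2 vs Seq3: 8
  Seq2 vs Seq4: 9
  Seq3 vs Seq4: 10
The largest is 10 mismatches, between Seq3 and Seq4; p = 10/20 = 0.500.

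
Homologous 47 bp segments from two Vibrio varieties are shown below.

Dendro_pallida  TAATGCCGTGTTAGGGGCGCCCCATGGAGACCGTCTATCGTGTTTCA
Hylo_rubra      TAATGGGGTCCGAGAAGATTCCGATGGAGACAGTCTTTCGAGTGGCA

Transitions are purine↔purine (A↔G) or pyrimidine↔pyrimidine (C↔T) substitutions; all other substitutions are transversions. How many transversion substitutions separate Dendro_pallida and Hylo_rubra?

Mismatches occur at site 6 (C↔G, transversion), site 7 (C↔G, transversion), site 10 (G↔C, transversion), site 11 (T↔C, transition), site 12 (T↔G, transversion), site 15 (G↔A, transition), site 16 (G↔A, transition), site 18 (C↔A, transversion), site 19 (G↔T, transversion), site 20 (C↔T, transition), site 23 (C↔G, transversion), site 32 (C↔A, transversion), site 37 (A↔T, transversion), site 41 (T↔A, transversion), site 44 (T↔G, transversion), site 45 (T↔G, transversion).
Of the 16 differences, 4 transitions and 12 transversions, so the answer is 12.

12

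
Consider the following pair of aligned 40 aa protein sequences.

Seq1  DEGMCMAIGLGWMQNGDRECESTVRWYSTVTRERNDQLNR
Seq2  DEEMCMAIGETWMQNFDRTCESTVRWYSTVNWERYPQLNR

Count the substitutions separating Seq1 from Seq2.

Mismatches occur at site 3 (G↔E), site 10 (L↔E), site 11 (G↔T), site 16 (G↔F), site 19 (E↔T), site 31 (T↔N), site 32 (R↔W), site 35 (N↔Y), site 36 (D↔P).
That gives 9 mismatches out of 40 aligned sites, so the Hamming distance is 9.

9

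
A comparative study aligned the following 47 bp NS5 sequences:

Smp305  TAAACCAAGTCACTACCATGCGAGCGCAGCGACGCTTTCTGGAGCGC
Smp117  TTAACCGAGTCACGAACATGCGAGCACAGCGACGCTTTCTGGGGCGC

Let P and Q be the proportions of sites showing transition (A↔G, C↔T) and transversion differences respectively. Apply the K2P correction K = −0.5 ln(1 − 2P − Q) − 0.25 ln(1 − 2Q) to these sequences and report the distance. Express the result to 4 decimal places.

0.1404

The sequences differ at positions 2 (A/T, transversion), 7 (A/G, transition), 14 (T/G, transversion), 16 (C/A, transversion), 26 (G/A, transition), 43 (A/G, transition).
Of the 6 differences, 3 transitions and 3 transversions over 47 sites: P = 3/47 = 0.063830, Q = 3/47 = 0.063830.
d = −0.5·ln(0.808510) − 0.25·ln(0.872340) = −0.5·(-0.212562) − 0.25·(-0.136576) = 0.1404.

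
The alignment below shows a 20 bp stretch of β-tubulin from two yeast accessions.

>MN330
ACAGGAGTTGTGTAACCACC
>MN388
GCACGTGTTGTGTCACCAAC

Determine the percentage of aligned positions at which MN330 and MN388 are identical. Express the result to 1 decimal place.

Mismatches occur at site 1 (A↔G), site 4 (G↔C), site 6 (A↔T), site 14 (A↔C), site 19 (C↔A).
15 of the 20 sites match, so the percent identity is 15/20 × 100 = 75.0%.

75.0%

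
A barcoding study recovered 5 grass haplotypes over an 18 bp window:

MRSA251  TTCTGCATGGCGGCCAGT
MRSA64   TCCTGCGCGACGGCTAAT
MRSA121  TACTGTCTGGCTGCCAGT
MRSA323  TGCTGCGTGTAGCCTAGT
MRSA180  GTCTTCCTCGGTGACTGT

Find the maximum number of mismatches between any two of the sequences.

13

Pairwise Hamming distances:
  MRSA251 vs MRSA64: 6
  MRSA251 vs MRSA121: 4
  MRSA251 vs MRSA323: 6
  MRSA251 vs MRSA180: 8
  MRSA64 vs MRSA121: 8
  MRSA64 vs MRSA323: 6
  MRSA64 vs MRSA180: 13
  MRSA121 vs MRSA323: 8
  MRSA121 vs MRSA180: 8
  MRSA323 vs MRSA180: 12
The largest is 13, between MRSA64 and MRSA180.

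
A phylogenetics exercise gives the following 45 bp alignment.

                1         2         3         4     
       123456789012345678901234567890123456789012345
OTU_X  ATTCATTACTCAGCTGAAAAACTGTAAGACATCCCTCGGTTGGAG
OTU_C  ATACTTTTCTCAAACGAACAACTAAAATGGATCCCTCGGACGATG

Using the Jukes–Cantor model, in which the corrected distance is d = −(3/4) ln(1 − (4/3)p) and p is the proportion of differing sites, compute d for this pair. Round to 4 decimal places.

0.4819

The sequences differ at positions 3 (T/A), 5 (A/T), 8 (A/T), 13 (G/A), 14 (C/A), 15 (T/C), 19 (A/C), 24 (G/A), 25 (T/A), 28 (G/T), 29 (A/G), 30 (C/G), 40 (T/A), 41 (T/C), 43 (G/A), 44 (A/T).
p = 16/45 = 0.355556.
d = −0.75 · ln(1 − (4/3)·0.355556) = −0.75 · ln(0.525925) = −0.75 · (-0.642597) = 0.4819.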